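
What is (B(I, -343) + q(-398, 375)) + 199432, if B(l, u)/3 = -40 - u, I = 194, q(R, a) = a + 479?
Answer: 201195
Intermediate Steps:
q(R, a) = 479 + a
B(l, u) = -120 - 3*u (B(l, u) = 3*(-40 - u) = -120 - 3*u)
(B(I, -343) + q(-398, 375)) + 199432 = ((-120 - 3*(-343)) + (479 + 375)) + 199432 = ((-120 + 1029) + 854) + 199432 = (909 + 854) + 199432 = 1763 + 199432 = 201195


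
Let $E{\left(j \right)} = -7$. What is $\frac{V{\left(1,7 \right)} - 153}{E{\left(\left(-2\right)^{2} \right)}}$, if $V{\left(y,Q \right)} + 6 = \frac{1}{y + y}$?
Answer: $\frac{317}{14} \approx 22.643$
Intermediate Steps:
$V{\left(y,Q \right)} = -6 + \frac{1}{2 y}$ ($V{\left(y,Q \right)} = -6 + \frac{1}{y + y} = -6 + \frac{1}{2 y}$)
$\frac{V{\left(1,7 \right)} - 153}{E{\left(\left(-2\right)^{2} \right)}} = \frac{\left(-6 + \frac{1}{2 \cdot 1}\right) - 153}{-7} = \left(\left(-6 + \frac{1}{2} \cdot 1\right) - 153\right) \left(- \frac{1}{7}\right) = \left(\left(-6 + \frac{1}{2}\right) - 153\right) \left(- \frac{1}{7}\right) = \left(- \frac{11}{2} - 153\right) \left(- \frac{1}{7}\right) = \left(- \frac{317}{2}\right) \left(- \frac{1}{7}\right) = \frac{317}{14}$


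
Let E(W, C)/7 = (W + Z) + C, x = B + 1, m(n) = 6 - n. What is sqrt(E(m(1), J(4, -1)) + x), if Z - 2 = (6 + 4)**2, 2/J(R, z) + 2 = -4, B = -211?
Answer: sqrt(4830)/3 ≈ 23.166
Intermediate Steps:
J(R, z) = -1/3 (J(R, z) = 2/(-2 - 4) = 2/(-6) = 2*(-1/6) = -1/3)
Z = 102 (Z = 2 + (6 + 4)**2 = 2 + 10**2 = 2 + 100 = 102)
x = -210 (x = -211 + 1 = -210)
E(W, C) = 714 + 7*C + 7*W (E(W, C) = 7*((W + 102) + C) = 7*((102 + W) + C) = 7*(102 + C + W) = 714 + 7*C + 7*W)
sqrt(E(m(1), J(4, -1)) + x) = sqrt((714 + 7*(-1/3) + 7*(6 - 1*1)) - 210) = sqrt((714 - 7/3 + 7*(6 - 1)) - 210) = sqrt((714 - 7/3 + 7*5) - 210) = sqrt((714 - 7/3 + 35) - 210) = sqrt(2240/3 - 210) = sqrt(1610/3) = sqrt(4830)/3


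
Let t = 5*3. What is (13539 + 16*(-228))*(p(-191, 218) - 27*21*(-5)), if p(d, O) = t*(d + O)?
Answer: 32046840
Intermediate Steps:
t = 15
p(d, O) = 15*O + 15*d (p(d, O) = 15*(d + O) = 15*(O + d) = 15*O + 15*d)
(13539 + 16*(-228))*(p(-191, 218) - 27*21*(-5)) = (13539 + 16*(-228))*((15*218 + 15*(-191)) - 27*21*(-5)) = (13539 - 3648)*((3270 - 2865) - 567*(-5)) = 9891*(405 + 2835) = 9891*3240 = 32046840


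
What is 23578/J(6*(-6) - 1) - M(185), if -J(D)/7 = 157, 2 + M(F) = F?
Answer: -224695/1099 ≈ -204.45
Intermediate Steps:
M(F) = -2 + F
J(D) = -1099 (J(D) = -7*157 = -1099)
23578/J(6*(-6) - 1) - M(185) = 23578/(-1099) - (-2 + 185) = 23578*(-1/1099) - 1*183 = -23578/1099 - 183 = -224695/1099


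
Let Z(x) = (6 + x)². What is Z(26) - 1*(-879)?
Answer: 1903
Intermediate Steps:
Z(26) - 1*(-879) = (6 + 26)² - 1*(-879) = 32² + 879 = 1024 + 879 = 1903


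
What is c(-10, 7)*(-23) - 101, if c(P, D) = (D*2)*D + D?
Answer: -2516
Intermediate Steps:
c(P, D) = D + 2*D**2 (c(P, D) = (2*D)*D + D = 2*D**2 + D = D + 2*D**2)
c(-10, 7)*(-23) - 101 = (7*(1 + 2*7))*(-23) - 101 = (7*(1 + 14))*(-23) - 101 = (7*15)*(-23) - 101 = 105*(-23) - 101 = -2415 - 101 = -2516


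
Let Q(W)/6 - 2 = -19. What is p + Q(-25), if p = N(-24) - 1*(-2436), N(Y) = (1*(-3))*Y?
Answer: 2406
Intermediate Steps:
N(Y) = -3*Y
Q(W) = -102 (Q(W) = 12 + 6*(-19) = 12 - 114 = -102)
p = 2508 (p = -3*(-24) - 1*(-2436) = 72 + 2436 = 2508)
p + Q(-25) = 2508 - 102 = 2406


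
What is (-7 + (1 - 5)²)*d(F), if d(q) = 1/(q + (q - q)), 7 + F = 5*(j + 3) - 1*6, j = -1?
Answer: -3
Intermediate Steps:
F = -3 (F = -7 + (5*(-1 + 3) - 1*6) = -7 + (5*2 - 6) = -7 + (10 - 6) = -7 + 4 = -3)
d(q) = 1/q (d(q) = 1/(q + 0) = 1/q)
(-7 + (1 - 5)²)*d(F) = (-7 + (1 - 5)²)/(-3) = (-7 + (-4)²)*(-⅓) = (-7 + 16)*(-⅓) = 9*(-⅓) = -3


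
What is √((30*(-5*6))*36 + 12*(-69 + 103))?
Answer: 2*I*√7998 ≈ 178.86*I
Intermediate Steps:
√((30*(-5*6))*36 + 12*(-69 + 103)) = √((30*(-30))*36 + 12*34) = √(-900*36 + 408) = √(-32400 + 408) = √(-31992) = 2*I*√7998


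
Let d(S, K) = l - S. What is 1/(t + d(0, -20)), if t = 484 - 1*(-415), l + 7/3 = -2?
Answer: 3/2684 ≈ 0.0011177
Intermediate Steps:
l = -13/3 (l = -7/3 - 2 = -13/3 ≈ -4.3333)
d(S, K) = -13/3 - S
t = 899 (t = 484 + 415 = 899)
1/(t + d(0, -20)) = 1/(899 + (-13/3 - 1*0)) = 1/(899 + (-13/3 + 0)) = 1/(899 - 13/3) = 1/(2684/3) = 3/2684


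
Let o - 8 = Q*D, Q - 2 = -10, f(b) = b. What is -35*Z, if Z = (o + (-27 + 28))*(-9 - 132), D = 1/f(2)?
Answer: 24675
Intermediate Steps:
Q = -8 (Q = 2 - 10 = -8)
D = 1/2 ≈ 0.50000
o = 4 (o = 8 - 8*1/2 = 8 - 4 = 4)
Z = -705 (Z = (4 + (-27 + 28))*(-9 - 132) = (4 + 1)*(-141) = 5*(-141) = -705)
-35*Z = -35*(-705) = 24675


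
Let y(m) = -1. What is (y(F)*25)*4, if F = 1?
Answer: -100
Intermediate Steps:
(y(F)*25)*4 = -1*25*4 = -25*4 = -100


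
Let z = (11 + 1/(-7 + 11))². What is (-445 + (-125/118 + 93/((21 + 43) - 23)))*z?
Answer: -4347798525/77408 ≈ -56167.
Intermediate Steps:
z = 2025/16 (z = (11 + 1/4)² = (11 + ¼)² = (45/4)² = 2025/16 ≈ 126.56)
(-445 + (-125/118 + 93/((21 + 43) - 23)))*z = (-445 + (-125/118 + 93/((21 + 43) - 23)))*(2025/16) = (-445 + (-125*1/118 + 93/(64 - 23)))*(2025/16) = (-445 + (-125/118 + 93/41))*(2025/16) = (-445 + 5849/4838)*(2025/16) = -2147061/4838*2025/16 = -4347798525/77408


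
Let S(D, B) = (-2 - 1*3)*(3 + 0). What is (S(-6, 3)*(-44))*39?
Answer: 25740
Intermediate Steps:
S(D, B) = -15 (S(D, B) = (-2 - 3)*3 = -5*3 = -15)
(S(-6, 3)*(-44))*39 = -15*(-44)*39 = 660*39 = 25740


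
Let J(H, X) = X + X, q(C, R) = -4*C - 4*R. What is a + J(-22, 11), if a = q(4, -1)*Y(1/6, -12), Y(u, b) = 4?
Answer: -26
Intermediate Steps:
J(H, X) = 2*X
a = -48 (a = (-4*4 - 4*(-1))*4 = (-16 + 4)*4 = -12*4 = -48)
a + J(-22, 11) = -48 + 2*11 = -48 + 22 = -26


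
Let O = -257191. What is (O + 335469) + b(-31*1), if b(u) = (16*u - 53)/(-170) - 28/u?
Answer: 412546839/5270 ≈ 78282.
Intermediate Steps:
b(u) = 53/170 - 28/u - 8*u/85 (b(u) = (-53 + 16*u)*(-1/170) - 28/u = (53/170 - 8*u/85) - 28/u = 53/170 - 28/u - 8*u/85)
(O + 335469) + b(-31*1) = (-257191 + 335469) + (53/170 - 28/((-31*1)) - (-248)/85) = 78278 + (53/170 - 28/(-31) - 8/85*(-31)) = 78278 + (53/170 - 28*(-1/31) + 248/85) = 78278 + (53/170 + 28/31 + 248/85) = 78278 + 21779/5270 = 412546839/5270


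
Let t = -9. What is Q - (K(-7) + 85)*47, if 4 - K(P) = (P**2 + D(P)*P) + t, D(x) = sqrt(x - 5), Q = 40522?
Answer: 38219 - 658*I*sqrt(3) ≈ 38219.0 - 1139.7*I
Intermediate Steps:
D(x) = sqrt(-5 + x)
K(P) = 13 - P**2 - P*sqrt(-5 + P) (K(P) = 4 - ((P**2 + sqrt(-5 + P)*P) - 9) = 4 - ((P**2 + P*sqrt(-5 + P)) - 9) = 4 - (-9 + P**2 + P*sqrt(-5 + P)) = 4 + (9 - P**2 - P*sqrt(-5 + P)) = 13 - P**2 - P*sqrt(-5 + P))
Q - (K(-7) + 85)*47 = 40522 - ((13 - 1*(-7)**2 - 1*(-7)*sqrt(-5 - 7)) + 85)*47 = 40522 - ((13 - 1*49 - 1*(-7)*sqrt(-12)) + 85)*47 = 40522 - ((13 - 49 - 1*(-7)*2*I*sqrt(3)) + 85)*47 = 40522 - ((13 - 49 + 14*I*sqrt(3)) + 85)*47 = 40522 - ((-36 + 14*I*sqrt(3)) + 85)*47 = 40522 - (49 + 14*I*sqrt(3))*47 = 40522 - (2303 + 658*I*sqrt(3)) = 40522 + (-2303 - 658*I*sqrt(3)) = 38219 - 658*I*sqrt(3)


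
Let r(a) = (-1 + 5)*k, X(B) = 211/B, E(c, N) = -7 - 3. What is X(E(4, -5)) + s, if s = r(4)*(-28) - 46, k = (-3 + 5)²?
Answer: -5151/10 ≈ -515.10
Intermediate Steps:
E(c, N) = -10
k = 4 (k = 2² = 4)
r(a) = 16 (r(a) = (-1 + 5)*4 = 4*4 = 16)
s = -494 (s = 16*(-28) - 46 = -448 - 46 = -494)
X(E(4, -5)) + s = 211/(-10) - 494 = 211*(-⅒) - 494 = -211/10 - 494 = -5151/10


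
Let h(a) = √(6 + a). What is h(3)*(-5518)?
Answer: -16554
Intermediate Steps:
h(3)*(-5518) = √(6 + 3)*(-5518) = √9*(-5518) = 3*(-5518) = -16554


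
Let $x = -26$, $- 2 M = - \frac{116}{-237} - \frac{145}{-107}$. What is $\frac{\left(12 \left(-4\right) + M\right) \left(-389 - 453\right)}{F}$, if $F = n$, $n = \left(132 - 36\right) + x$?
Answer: $\frac{149228923}{253590} \approx 588.46$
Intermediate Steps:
$M = - \frac{46777}{50718}$ ($M = - \frac{- \frac{116}{-237} - \frac{145}{-107}}{2} = - \frac{\left(-116\right) \left(- \frac{1}{237}\right) - - \frac{145}{107}}{2} = - \frac{\frac{116}{237} + \frac{145}{107}}{2} = \left(- \frac{1}{2}\right) \frac{46777}{25359} = - \frac{46777}{50718} \approx -0.9223$)
$n = 70$ ($n = \left(132 - 36\right) - 26 = 96 - 26 = 70$)
$F = 70$
$\frac{\left(12 \left(-4\right) + M\right) \left(-389 - 453\right)}{F} = \frac{\left(12 \left(-4\right) - \frac{46777}{50718}\right) \left(-389 - 453\right)}{70} = \left(-48 - \frac{46777}{50718}\right) \left(-842\right) \frac{1}{70} = \left(- \frac{2481241}{50718}\right) \left(-842\right) \frac{1}{70} = \frac{1044602461}{25359} \cdot \frac{1}{70} = \frac{149228923}{253590}$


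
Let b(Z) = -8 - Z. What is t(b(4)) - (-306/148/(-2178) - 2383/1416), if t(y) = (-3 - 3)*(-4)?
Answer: 162809041/6339432 ≈ 25.682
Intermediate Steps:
t(y) = 24 (t(y) = -6*(-4) = 24)
t(b(4)) - (-306/148/(-2178) - 2383/1416) = 24 - (-306/148/(-2178) - 2383/1416) = 24 - (-306*1/148*(-1/2178) - 2383*1/1416) = 24 - (-153/74*(-1/2178) - 2383/1416) = 24 - (17/17908 - 2383/1416) = 24 - 1*(-10662673/6339432) = 24 + 10662673/6339432 = 162809041/6339432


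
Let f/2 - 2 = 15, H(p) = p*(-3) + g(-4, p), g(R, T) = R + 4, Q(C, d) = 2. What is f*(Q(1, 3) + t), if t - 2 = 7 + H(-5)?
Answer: 884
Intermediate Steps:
g(R, T) = 4 + R
H(p) = -3*p (H(p) = p*(-3) + (4 - 4) = -3*p + 0 = -3*p)
f = 34 (f = 4 + 2*15 = 4 + 30 = 34)
t = 24 (t = 2 + (7 - 3*(-5)) = 2 + (7 + 15) = 2 + 22 = 24)
f*(Q(1, 3) + t) = 34*(2 + 24) = 34*26 = 884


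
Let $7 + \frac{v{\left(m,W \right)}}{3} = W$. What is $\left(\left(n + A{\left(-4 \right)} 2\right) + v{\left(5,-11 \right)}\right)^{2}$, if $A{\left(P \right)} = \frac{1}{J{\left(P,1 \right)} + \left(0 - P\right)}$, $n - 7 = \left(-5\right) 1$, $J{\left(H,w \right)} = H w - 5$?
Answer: $\frac{68644}{25} \approx 2745.8$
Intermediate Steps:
$J{\left(H,w \right)} = -5 + H w$
$n = 2$ ($n = 7 - 5 = 2$)
$v{\left(m,W \right)} = -21 + 3 W$
$A{\left(P \right)} = - \frac{1}{5}$ ($A{\left(P \right)} = \frac{1}{\left(-5 + P 1\right) + \left(0 - P\right)} = \frac{1}{\left(-5 + P\right) - P} = \frac{1}{-5} = - \frac{1}{5}$)
$\left(\left(n + A{\left(-4 \right)} 2\right) + v{\left(5,-11 \right)}\right)^{2} = \left(\left(2 - \frac{2}{5}\right) + \left(-21 + 3 \left(-11\right)\right)\right)^{2} = \left(\left(2 - \frac{2}{5}\right) - 54\right)^{2} = \left(\frac{8}{5} - 54\right)^{2} = \left(- \frac{262}{5}\right)^{2} = \frac{68644}{25}$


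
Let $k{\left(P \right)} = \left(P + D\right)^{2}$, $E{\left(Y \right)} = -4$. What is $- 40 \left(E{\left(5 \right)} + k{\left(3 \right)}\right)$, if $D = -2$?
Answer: $120$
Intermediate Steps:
$k{\left(P \right)} = \left(-2 + P\right)^{2}$ ($k{\left(P \right)} = \left(P - 2\right)^{2} = \left(-2 + P\right)^{2}$)
$- 40 \left(E{\left(5 \right)} + k{\left(3 \right)}\right) = - 40 \left(-4 + \left(-2 + 3\right)^{2}\right) = - 40 \left(-4 + 1^{2}\right) = - 40 \left(-4 + 1\right) = \left(-40\right) \left(-3\right) = 120$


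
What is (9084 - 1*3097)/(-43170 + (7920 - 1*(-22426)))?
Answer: -5987/12824 ≈ -0.46686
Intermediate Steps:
(9084 - 1*3097)/(-43170 + (7920 - 1*(-22426))) = (9084 - 3097)/(-43170 + (7920 + 22426)) = 5987/(-43170 + 30346) = 5987/(-12824) = 5987*(-1/12824) = -5987/12824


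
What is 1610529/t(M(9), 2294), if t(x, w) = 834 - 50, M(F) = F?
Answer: 1610529/784 ≈ 2054.2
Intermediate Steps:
t(x, w) = 784
1610529/t(M(9), 2294) = 1610529/784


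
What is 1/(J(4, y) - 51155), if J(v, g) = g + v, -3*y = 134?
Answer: -3/153587 ≈ -1.9533e-5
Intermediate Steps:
y = -134/3 (y = -⅓*134 = -134/3 ≈ -44.667)
1/(J(4, y) - 51155) = 1/((-134/3 + 4) - 51155) = 1/(-122/3 - 51155) = 1/(-153587/3) = -3/153587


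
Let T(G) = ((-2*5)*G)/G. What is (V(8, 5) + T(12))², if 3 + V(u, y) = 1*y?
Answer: 64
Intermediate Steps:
T(G) = -10 (T(G) = (-10*G)/G = -10)
V(u, y) = -3 + y (V(u, y) = -3 + 1*y = -3 + y)
(V(8, 5) + T(12))² = ((-3 + 5) - 10)² = (2 - 10)² = (-8)² = 64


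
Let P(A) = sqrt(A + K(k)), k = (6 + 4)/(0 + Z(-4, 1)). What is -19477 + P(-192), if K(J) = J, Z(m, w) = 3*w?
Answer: -19477 + I*sqrt(1698)/3 ≈ -19477.0 + 13.736*I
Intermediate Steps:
k = 10/3 (k = (6 + 4)/(0 + 3*1) = 10/(0 + 3) = 10/3 ≈ 3.3333)
P(A) = sqrt(10/3 + A) (P(A) = sqrt(A + 10/3) = sqrt(10/3 + A))
-19477 + P(-192) = -19477 + sqrt(30 + 9*(-192))/3 = -19477 + sqrt(30 - 1728)/3 = -19477 + sqrt(-1698)/3 = -19477 + (I*sqrt(1698))/3 = -19477 + I*sqrt(1698)/3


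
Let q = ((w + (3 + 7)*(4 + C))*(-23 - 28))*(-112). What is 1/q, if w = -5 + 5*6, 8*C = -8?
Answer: 1/314160 ≈ 3.1831e-6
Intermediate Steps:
C = -1 (C = (⅛)*(-8) = -1)
w = 25 (w = -5 + 30 = 25)
q = 314160 (q = ((25 + (3 + 7)*(4 - 1))*(-23 - 28))*(-112) = ((25 + 10*3)*(-51))*(-112) = ((25 + 30)*(-51))*(-112) = (55*(-51))*(-112) = -2805*(-112) = 314160)
1/q = 1/314160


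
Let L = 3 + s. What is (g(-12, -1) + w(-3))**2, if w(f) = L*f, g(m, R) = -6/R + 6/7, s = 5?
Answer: 14400/49 ≈ 293.88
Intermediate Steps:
L = 8 (L = 3 + 5 = 8)
g(m, R) = 6/7 - 6/R (g(m, R) = -6/R + 6*(1/7) = -6/R + 6/7 = 6/7 - 6/R)
w(f) = 8*f
(g(-12, -1) + w(-3))**2 = ((6/7 - 6/(-1)) + 8*(-3))**2 = ((6/7 - 6*(-1)) - 24)**2 = ((6/7 + 6) - 24)**2 = (48/7 - 24)**2 = (-120/7)**2 = 14400/49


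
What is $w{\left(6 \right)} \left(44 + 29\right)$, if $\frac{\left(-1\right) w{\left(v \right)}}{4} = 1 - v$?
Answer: $1460$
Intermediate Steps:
$w{\left(v \right)} = -4 + 4 v$ ($w{\left(v \right)} = - 4 \left(1 - v\right) = -4 + 4 v$)
$w{\left(6 \right)} \left(44 + 29\right) = \left(-4 + 4 \cdot 6\right) \left(44 + 29\right) = \left(-4 + 24\right) 73 = 20 \cdot 73 = 1460$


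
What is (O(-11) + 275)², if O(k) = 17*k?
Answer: 7744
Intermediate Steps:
(O(-11) + 275)² = (17*(-11) + 275)² = (-187 + 275)² = 88² = 7744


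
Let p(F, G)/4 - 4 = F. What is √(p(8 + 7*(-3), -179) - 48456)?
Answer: 6*I*√1347 ≈ 220.21*I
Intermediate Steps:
p(F, G) = 16 + 4*F
√(p(8 + 7*(-3), -179) - 48456) = √((16 + 4*(8 + 7*(-3))) - 48456) = √((16 + 4*(8 - 21)) - 48456) = √((16 + 4*(-13)) - 48456) = √((16 - 52) - 48456) = √(-36 - 48456) = √(-48492) = 6*I*√1347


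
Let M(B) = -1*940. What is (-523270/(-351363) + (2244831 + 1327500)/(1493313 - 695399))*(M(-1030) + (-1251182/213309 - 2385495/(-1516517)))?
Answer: -510956036497735726626070747/90691915454489927124846 ≈ -5634.0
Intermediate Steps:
M(B) = -940
(-523270/(-351363) + (2244831 + 1327500)/(1493313 - 695399))*(M(-1030) + (-1251182/213309 - 2385495/(-1516517))) = (-523270/(-351363) + (2244831 + 1327500)/(1493313 - 695399))*(-940 + (-1251182/213309 - 2385495/(-1516517))) = (-523270*(-1/351363) + 3572331/797914)*(-940 + (-1251182*1/213309 - 2385495*(-1/1516517))) = (523270/351363 + 3572331*(1/797914))*(-940 + (-1251182/213309 + 2385495/1516517)) = (523270/351363 + 3572331/797914)*(-940 - 1388591220139/323486724753) = (1672709395933/280357456782)*(-305466112487959/323486724753) = -510956036497735726626070747/90691915454489927124846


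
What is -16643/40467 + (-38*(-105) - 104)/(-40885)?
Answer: -837703817/1654493295 ≈ -0.50632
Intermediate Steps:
-16643/40467 + (-38*(-105) - 104)/(-40885) = -16643*1/40467 + (3990 - 104)*(-1/40885) = -16643/40467 + 3886*(-1/40885) = -16643/40467 - 3886/40885 = -837703817/1654493295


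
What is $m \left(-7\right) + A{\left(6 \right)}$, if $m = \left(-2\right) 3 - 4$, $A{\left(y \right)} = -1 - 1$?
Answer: $68$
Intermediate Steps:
$A{\left(y \right)} = -2$
$m = -10$ ($m = -6 - 4 = -10$)
$m \left(-7\right) + A{\left(6 \right)} = \left(-10\right) \left(-7\right) - 2 = 70 - 2 = 68$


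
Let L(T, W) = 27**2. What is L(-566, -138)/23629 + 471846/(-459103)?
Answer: -10814563047/10848144787 ≈ -0.99690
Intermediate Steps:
L(T, W) = 729
L(-566, -138)/23629 + 471846/(-459103) = 729/23629 + 471846/(-459103) = 729*(1/23629) + 471846*(-1/459103) = 729/23629 - 471846/459103 = -10814563047/10848144787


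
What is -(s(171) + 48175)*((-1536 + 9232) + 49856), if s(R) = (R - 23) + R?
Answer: -2790926688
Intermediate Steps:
s(R) = -23 + 2*R (s(R) = (-23 + R) + R = -23 + 2*R)
-(s(171) + 48175)*((-1536 + 9232) + 49856) = -((-23 + 2*171) + 48175)*((-1536 + 9232) + 49856) = -((-23 + 342) + 48175)*(7696 + 49856) = -(319 + 48175)*57552 = -48494*57552 = -1*2790926688 = -2790926688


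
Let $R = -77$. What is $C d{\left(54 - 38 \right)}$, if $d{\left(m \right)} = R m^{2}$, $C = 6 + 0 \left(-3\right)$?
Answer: $-118272$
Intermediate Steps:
$C = 6$ ($C = 6 + 0 = 6$)
$d{\left(m \right)} = - 77 m^{2}$
$C d{\left(54 - 38 \right)} = 6 \left(- 77 \left(54 - 38\right)^{2}\right) = 6 \left(- 77 \cdot 16^{2}\right) = 6 \left(\left(-77\right) 256\right) = 6 \left(-19712\right) = -118272$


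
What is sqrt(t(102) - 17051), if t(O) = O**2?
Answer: 17*I*sqrt(23) ≈ 81.529*I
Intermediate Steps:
sqrt(t(102) - 17051) = sqrt(102**2 - 17051) = sqrt(10404 - 17051) = sqrt(-6647) = 17*I*sqrt(23)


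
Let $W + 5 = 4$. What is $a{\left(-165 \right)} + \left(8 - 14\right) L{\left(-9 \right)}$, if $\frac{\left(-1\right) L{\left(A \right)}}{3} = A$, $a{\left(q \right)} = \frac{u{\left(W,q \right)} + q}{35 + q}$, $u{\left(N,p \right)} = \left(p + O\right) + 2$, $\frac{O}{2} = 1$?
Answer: $- \frac{10367}{65} \approx -159.49$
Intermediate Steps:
$O = 2$ ($O = 2 \cdot 1 = 2$)
$W = -1$ ($W = -5 + 4 = -1$)
$u{\left(N,p \right)} = 4 + p$ ($u{\left(N,p \right)} = \left(p + 2\right) + 2 = \left(2 + p\right) + 2 = 4 + p$)
$a{\left(q \right)} = \frac{4 + 2 q}{35 + q}$ ($a{\left(q \right)} = \frac{\left(4 + q\right) + q}{35 + q} = \frac{4 + 2 q}{35 + q}$)
$L{\left(A \right)} = - 3 A$
$a{\left(-165 \right)} + \left(8 - 14\right) L{\left(-9 \right)} = \frac{2 \left(2 - 165\right)}{35 - 165} + \left(8 - 14\right) \left(\left(-3\right) \left(-9\right)\right) = 2 \frac{1}{-130} \left(-163\right) - 162 = 2 \left(- \frac{1}{130}\right) \left(-163\right) - 162 = \frac{163}{65} - 162 = - \frac{10367}{65}$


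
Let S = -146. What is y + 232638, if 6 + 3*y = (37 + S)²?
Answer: 709789/3 ≈ 2.3660e+5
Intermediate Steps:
y = 11875/3 (y = -2 + (37 - 146)²/3 = -2 + (⅓)*(-109)² = -2 + (⅓)*11881 = -2 + 11881/3 = 11875/3 ≈ 3958.3)
y + 232638 = 11875/3 + 232638 = 709789/3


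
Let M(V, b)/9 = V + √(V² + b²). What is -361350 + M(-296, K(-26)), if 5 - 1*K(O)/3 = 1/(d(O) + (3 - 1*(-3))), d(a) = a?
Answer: -364014 + 9*√35138209/20 ≈ -3.6135e+5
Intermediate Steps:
K(O) = 15 - 3/(6 + O) (K(O) = 15 - 3/(O + (3 - 1*(-3))) = 15 - 3/(O + (3 + 3)) = 15 - 3/(O + 6) = 15 - 3/(6 + O))
M(V, b) = 9*V + 9*√(V² + b²) (M(V, b) = 9*(V + √(V² + b²)) = 9*V + 9*√(V² + b²))
-361350 + M(-296, K(-26)) = -361350 + (9*(-296) + 9*√((-296)² + (3*(29 + 5*(-26))/(6 - 26))²)) = -361350 + (-2664 + 9*√(87616 + (3*(29 - 130)/(-20))²)) = -361350 + (-2664 + 9*√(87616 + (3*(-1/20)*(-101))²)) = -361350 + (-2664 + 9*√(87616 + (303/20)²)) = -361350 + (-2664 + 9*√(87616 + 91809/400)) = -361350 + (-2664 + 9*√(35138209/400)) = -361350 + (-2664 + 9*(√35138209/20)) = -361350 + (-2664 + 9*√35138209/20) = -364014 + 9*√35138209/20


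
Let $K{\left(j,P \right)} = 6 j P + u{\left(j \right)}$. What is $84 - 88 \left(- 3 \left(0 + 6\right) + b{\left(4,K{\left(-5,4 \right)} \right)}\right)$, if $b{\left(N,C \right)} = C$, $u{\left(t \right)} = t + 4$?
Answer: $12316$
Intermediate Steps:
$u{\left(t \right)} = 4 + t$
$K{\left(j,P \right)} = 4 + j + 6 P j$ ($K{\left(j,P \right)} = 6 j P + \left(4 + j\right) = 6 P j + \left(4 + j\right) = 4 + j + 6 P j$)
$84 - 88 \left(- 3 \left(0 + 6\right) + b{\left(4,K{\left(-5,4 \right)} \right)}\right) = 84 - 88 \left(- 3 \left(0 + 6\right) + \left(4 - 5 + 6 \cdot 4 \left(-5\right)\right)\right) = 84 - 88 \left(\left(-3\right) 6 - 121\right) = 84 - 88 \left(-18 - 121\right) = 84 - -12232 = 84 + 12232 = 12316$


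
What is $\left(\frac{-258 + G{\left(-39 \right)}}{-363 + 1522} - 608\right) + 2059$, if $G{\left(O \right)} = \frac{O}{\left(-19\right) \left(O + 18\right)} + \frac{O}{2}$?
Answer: $\frac{447260753}{308294} \approx 1450.8$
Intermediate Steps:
$G{\left(O \right)} = \frac{O}{2} + \frac{O}{-342 - 19 O}$ ($G{\left(O \right)} = \frac{O}{\left(-19\right) \left(18 + O\right)} + O \frac{1}{2} = \frac{O}{-342 - 19 O} + \frac{O}{2} = \frac{O}{2} + \frac{O}{-342 - 19 O}$)
$\left(\frac{-258 + G{\left(-39 \right)}}{-363 + 1522} - 608\right) + 2059 = \left(\frac{-258 + \frac{1}{38} \left(-39\right) \frac{1}{18 - 39} \left(340 + 19 \left(-39\right)\right)}{-363 + 1522} - 608\right) + 2059 = \left(\frac{-258 + \frac{1}{38} \left(-39\right) \frac{1}{-21} \left(340 - 741\right)}{1159} - 608\right) + 2059 = \left(\left(-258 + \frac{1}{38} \left(-39\right) \left(- \frac{1}{21}\right) \left(-401\right)\right) \frac{1}{1159} - 608\right) + 2059 = \left(\left(-258 - \frac{5213}{266}\right) \frac{1}{1159} - 608\right) + 2059 = \left(\left(- \frac{73841}{266}\right) \frac{1}{1159} - 608\right) + 2059 = \left(- \frac{73841}{308294} - 608\right) + 2059 = - \frac{187516593}{308294} + 2059 = \frac{447260753}{308294}$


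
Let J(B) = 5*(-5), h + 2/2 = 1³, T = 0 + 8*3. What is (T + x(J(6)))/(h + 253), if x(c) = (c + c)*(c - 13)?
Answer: 1924/253 ≈ 7.6047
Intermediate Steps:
T = 24 (T = 0 + 24 = 24)
h = 0 (h = -1 + 1³ = -1 + 1 = 0)
J(B) = -25
x(c) = 2*c*(-13 + c) (x(c) = (2*c)*(-13 + c) = 2*c*(-13 + c))
(T + x(J(6)))/(h + 253) = (24 + 2*(-25)*(-13 - 25))/(0 + 253) = (24 + 2*(-25)*(-38))/253 = (24 + 1900)*(1/253) = 1924*(1/253) = 1924/253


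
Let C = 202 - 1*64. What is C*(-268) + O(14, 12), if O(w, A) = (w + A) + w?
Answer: -36944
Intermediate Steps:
C = 138 (C = 202 - 64 = 138)
O(w, A) = A + 2*w (O(w, A) = (A + w) + w = A + 2*w)
C*(-268) + O(14, 12) = 138*(-268) + (12 + 2*14) = -36984 + (12 + 28) = -36984 + 40 = -36944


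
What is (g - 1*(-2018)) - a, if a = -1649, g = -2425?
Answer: 1242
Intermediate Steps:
(g - 1*(-2018)) - a = (-2425 - 1*(-2018)) - 1*(-1649) = (-2425 + 2018) + 1649 = -407 + 1649 = 1242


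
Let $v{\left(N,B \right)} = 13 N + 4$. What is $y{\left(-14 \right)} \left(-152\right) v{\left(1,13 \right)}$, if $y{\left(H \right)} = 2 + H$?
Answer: $31008$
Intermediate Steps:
$v{\left(N,B \right)} = 4 + 13 N$
$y{\left(-14 \right)} \left(-152\right) v{\left(1,13 \right)} = \left(2 - 14\right) \left(-152\right) \left(4 + 13 \cdot 1\right) = \left(-12\right) \left(-152\right) \left(4 + 13\right) = 1824 \cdot 17 = 31008$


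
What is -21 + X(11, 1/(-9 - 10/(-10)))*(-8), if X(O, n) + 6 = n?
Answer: 28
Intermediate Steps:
X(O, n) = -6 + n
-21 + X(11, 1/(-9 - 10/(-10)))*(-8) = -21 + (-6 + 1/(-9 - 10/(-10)))*(-8) = -21 + (-6 + 1/(-9 - 10*(-1/10)))*(-8) = -21 + (-6 + 1/(-9 + 1))*(-8) = -21 + (-6 + 1/(-8))*(-8) = -21 + (-6 - 1/8)*(-8) = -21 - 49/8*(-8) = -21 + 49 = 28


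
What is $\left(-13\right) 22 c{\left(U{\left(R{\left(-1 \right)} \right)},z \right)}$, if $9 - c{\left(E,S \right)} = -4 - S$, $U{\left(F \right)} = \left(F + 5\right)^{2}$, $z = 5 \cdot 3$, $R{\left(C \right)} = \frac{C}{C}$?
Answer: $-8008$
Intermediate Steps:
$R{\left(C \right)} = 1$
$z = 15$
$U{\left(F \right)} = \left(5 + F\right)^{2}$
$c{\left(E,S \right)} = 13 + S$ ($c{\left(E,S \right)} = 9 - \left(-4 - S\right) = 9 + \left(4 + S\right) = 13 + S$)
$\left(-13\right) 22 c{\left(U{\left(R{\left(-1 \right)} \right)},z \right)} = \left(-13\right) 22 \left(13 + 15\right) = \left(-286\right) 28 = -8008$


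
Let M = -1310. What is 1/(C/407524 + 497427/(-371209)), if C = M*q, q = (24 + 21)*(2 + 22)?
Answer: -37819144129/181974983487 ≈ -0.20783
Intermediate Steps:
q = 1080 (q = 45*24 = 1080)
C = -1414800 (C = -1310*1080 = -1414800)
1/(C/407524 + 497427/(-371209)) = 1/(-1414800/407524 + 497427/(-371209)) = 1/(-1414800*1/407524 + 497427*(-1/371209)) = 1/(-353700/101881 - 497427/371209) = 1/(-181974983487/37819144129) = -37819144129/181974983487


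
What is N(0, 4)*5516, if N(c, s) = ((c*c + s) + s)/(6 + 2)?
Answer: 5516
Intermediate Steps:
N(c, s) = s/4 + c**2/8 (N(c, s) = ((c**2 + s) + s)/8 = ((s + c**2) + s)*(1/8) = (c**2 + 2*s)*(1/8) = s/4 + c**2/8)
N(0, 4)*5516 = ((1/4)*4 + (1/8)*0**2)*5516 = (1 + (1/8)*0)*5516 = (1 + 0)*5516 = 1*5516 = 5516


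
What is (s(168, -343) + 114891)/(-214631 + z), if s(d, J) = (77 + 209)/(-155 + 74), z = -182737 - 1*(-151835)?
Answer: -9305885/19888173 ≈ -0.46791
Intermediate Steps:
z = -30902 (z = -182737 + 151835 = -30902)
s(d, J) = -286/81 (s(d, J) = 286/(-81) = 286*(-1/81) = -286/81)
(s(168, -343) + 114891)/(-214631 + z) = (-286/81 + 114891)/(-214631 - 30902) = (9305885/81)/(-245533) = (9305885/81)*(-1/245533) = -9305885/19888173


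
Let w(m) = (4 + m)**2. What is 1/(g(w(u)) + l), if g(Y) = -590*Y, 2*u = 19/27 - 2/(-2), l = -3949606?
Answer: -729/2889387764 ≈ -2.5230e-7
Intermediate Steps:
u = 23/27 (u = (19/27 - 2/(-2))/2 = (19*(1/27) - 2*(-1/2))/2 = (19/27 + 1)/2 = (1/2)*(46/27) = 23/27 ≈ 0.85185)
1/(g(w(u)) + l) = 1/(-590*(4 + 23/27)**2 - 3949606) = 1/(-590*(131/27)**2 - 3949606) = 1/(-590*17161/729 - 3949606) = 1/(-10124990/729 - 3949606) = 1/(-2889387764/729) = -729/2889387764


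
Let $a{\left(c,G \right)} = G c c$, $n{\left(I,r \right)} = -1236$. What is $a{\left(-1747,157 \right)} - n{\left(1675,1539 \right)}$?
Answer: $479166649$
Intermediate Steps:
$a{\left(c,G \right)} = G c^{2}$
$a{\left(-1747,157 \right)} - n{\left(1675,1539 \right)} = 157 \left(-1747\right)^{2} - -1236 = 157 \cdot 3052009 + 1236 = 479165413 + 1236 = 479166649$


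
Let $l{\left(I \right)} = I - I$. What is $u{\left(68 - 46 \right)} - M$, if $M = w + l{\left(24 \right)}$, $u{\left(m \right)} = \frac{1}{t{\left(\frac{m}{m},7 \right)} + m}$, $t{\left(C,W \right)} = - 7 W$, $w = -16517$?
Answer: $\frac{445958}{27} \approx 16517.0$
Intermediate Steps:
$l{\left(I \right)} = 0$
$u{\left(m \right)} = \frac{1}{-49 + m}$ ($u{\left(m \right)} = \frac{1}{\left(-7\right) 7 + m} = \frac{1}{-49 + m}$)
$M = -16517$ ($M = -16517 + 0 = -16517$)
$u{\left(68 - 46 \right)} - M = \frac{1}{-49 + \left(68 - 46\right)} - -16517 = \frac{1}{-49 + \left(68 - 46\right)} + 16517 = \frac{1}{-49 + 22} + 16517 = \frac{1}{-27} + 16517 = - \frac{1}{27} + 16517 = \frac{445958}{27}$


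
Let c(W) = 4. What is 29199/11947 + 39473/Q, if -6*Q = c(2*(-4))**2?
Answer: -1414518201/95576 ≈ -14800.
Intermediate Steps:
Q = -8/3 (Q = -1/6*4**2 = -1/6*16 = -8/3 ≈ -2.6667)
29199/11947 + 39473/Q = 29199/11947 + 39473/(-8/3) = 29199*(1/11947) + 39473*(-3/8) = 29199/11947 - 118419/8 = -1414518201/95576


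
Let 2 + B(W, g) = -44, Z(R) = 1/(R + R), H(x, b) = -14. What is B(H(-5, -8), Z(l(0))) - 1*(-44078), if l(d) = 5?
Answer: 44032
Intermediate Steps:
Z(R) = 1/(2*R)
B(W, g) = -46 (B(W, g) = -2 - 44 = -46)
B(H(-5, -8), Z(l(0))) - 1*(-44078) = -46 - 1*(-44078) = -46 + 44078 = 44032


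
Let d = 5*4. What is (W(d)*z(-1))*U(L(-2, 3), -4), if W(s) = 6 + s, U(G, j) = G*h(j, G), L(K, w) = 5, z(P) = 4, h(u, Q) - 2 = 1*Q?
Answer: 3640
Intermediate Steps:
h(u, Q) = 2 + Q (h(u, Q) = 2 + 1*Q = 2 + Q)
U(G, j) = G*(2 + G)
d = 20
(W(d)*z(-1))*U(L(-2, 3), -4) = ((6 + 20)*4)*(5*(2 + 5)) = (26*4)*(5*7) = 104*35 = 3640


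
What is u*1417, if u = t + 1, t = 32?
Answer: 46761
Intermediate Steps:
u = 33 (u = 32 + 1 = 33)
u*1417 = 33*1417 = 46761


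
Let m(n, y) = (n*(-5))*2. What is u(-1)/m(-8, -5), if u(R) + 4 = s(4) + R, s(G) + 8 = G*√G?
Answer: -1/16 ≈ -0.062500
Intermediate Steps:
m(n, y) = -10*n (m(n, y) = -5*n*2 = -10*n)
s(G) = -8 + G^(3/2) (s(G) = -8 + G*√G = -8 + G^(3/2))
u(R) = -4 + R (u(R) = -4 + ((-8 + 4^(3/2)) + R) = -4 + ((-8 + 8) + R) = -4 + (0 + R) = -4 + R)
u(-1)/m(-8, -5) = (-4 - 1)/((-10*(-8))) = -5/80 = -5*1/80 = -1/16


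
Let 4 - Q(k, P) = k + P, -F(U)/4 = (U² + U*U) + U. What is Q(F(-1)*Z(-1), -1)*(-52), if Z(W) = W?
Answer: -52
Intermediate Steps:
F(U) = -8*U² - 4*U (F(U) = -4*((U² + U*U) + U) = -4*((U² + U²) + U) = -4*(2*U² + U) = -4*(U + 2*U²) = -8*U² - 4*U)
Q(k, P) = 4 - P - k (Q(k, P) = 4 - (k + P) = 4 - (P + k) = 4 + (-P - k) = 4 - P - k)
Q(F(-1)*Z(-1), -1)*(-52) = (4 - 1*(-1) - (-4*(-1)*(1 + 2*(-1)))*(-1))*(-52) = (4 + 1 - (-4*(-1)*(1 - 2))*(-1))*(-52) = (4 + 1 - (-4*(-1)*(-1))*(-1))*(-52) = (4 + 1 - (-4)*(-1))*(-52) = (4 + 1 - 1*4)*(-52) = (4 + 1 - 4)*(-52) = 1*(-52) = -52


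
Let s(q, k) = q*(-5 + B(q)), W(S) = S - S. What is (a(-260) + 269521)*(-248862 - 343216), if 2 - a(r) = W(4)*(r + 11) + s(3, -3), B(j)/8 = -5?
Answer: -159658569324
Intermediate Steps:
B(j) = -40 (B(j) = 8*(-5) = -40)
W(S) = 0
s(q, k) = -45*q (s(q, k) = q*(-5 - 40) = q*(-45) = -45*q)
a(r) = 137 (a(r) = 2 - (0*(r + 11) - 45*3) = 2 - (0*(11 + r) - 135) = 2 - (0 - 135) = 2 - 1*(-135) = 2 + 135 = 137)
(a(-260) + 269521)*(-248862 - 343216) = (137 + 269521)*(-248862 - 343216) = 269658*(-592078) = -159658569324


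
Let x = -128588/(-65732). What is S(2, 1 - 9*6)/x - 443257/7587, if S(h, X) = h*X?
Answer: -27465162905/243899289 ≈ -112.61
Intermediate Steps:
x = 32147/16433 (x = -128588*(-1/65732) = 32147/16433 ≈ 1.9562)
S(h, X) = X*h
S(2, 1 - 9*6)/x - 443257/7587 = ((1 - 9*6)*2)/(32147/16433) - 443257/7587 = ((1 - 54)*2)*(16433/32147) - 443257*1/7587 = -53*2*(16433/32147) - 443257/7587 = -106*16433/32147 - 443257/7587 = -1741898/32147 - 443257/7587 = -27465162905/243899289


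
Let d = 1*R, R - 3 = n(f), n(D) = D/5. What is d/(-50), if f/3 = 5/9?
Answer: -1/15 ≈ -0.066667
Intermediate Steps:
f = 5/3 (f = 3*(5/9) = 5/3 ≈ 1.6667)
n(D) = D/5 (n(D) = D*(1/5) = D/5)
R = 10/3 (R = 3 + (1/5)*(5/3) = 3 + 1/3 = 10/3 ≈ 3.3333)
d = 10/3 (d = 1*(10/3) = 10/3 ≈ 3.3333)
d/(-50) = (10/3)/(-50) = (10/3)*(-1/50) = -1/15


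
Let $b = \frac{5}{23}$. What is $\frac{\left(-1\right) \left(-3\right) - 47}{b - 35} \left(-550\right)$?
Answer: $- \frac{2783}{4} \approx -695.75$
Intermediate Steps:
$b = \frac{5}{23}$ ($b = 5 \cdot \frac{1}{23} = \frac{5}{23} \approx 0.21739$)
$\frac{\left(-1\right) \left(-3\right) - 47}{b - 35} \left(-550\right) = \frac{\left(-1\right) \left(-3\right) - 47}{\frac{5}{23} - 35} \left(-550\right) = \frac{3 - 47}{- \frac{800}{23}} \left(-550\right) = \left(-44\right) \left(- \frac{23}{800}\right) \left(-550\right) = \frac{253}{200} \left(-550\right) = - \frac{2783}{4}$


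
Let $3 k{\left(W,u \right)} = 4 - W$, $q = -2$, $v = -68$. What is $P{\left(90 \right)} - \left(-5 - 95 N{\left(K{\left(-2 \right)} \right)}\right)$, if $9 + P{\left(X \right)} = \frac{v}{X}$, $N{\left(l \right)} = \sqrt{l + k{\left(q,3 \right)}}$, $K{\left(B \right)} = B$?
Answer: $- \frac{214}{45} \approx -4.7556$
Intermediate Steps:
$k{\left(W,u \right)} = \frac{4}{3} - \frac{W}{3}$ ($k{\left(W,u \right)} = \frac{4 - W}{3} = \frac{4}{3} - \frac{W}{3}$)
$N{\left(l \right)} = \sqrt{2 + l}$ ($N{\left(l \right)} = \sqrt{l + \left(\frac{4}{3} - - \frac{2}{3}\right)} = \sqrt{l + \left(\frac{4}{3} + \frac{2}{3}\right)} = \sqrt{l + 2} = \sqrt{2 + l}$)
$P{\left(X \right)} = -9 - \frac{68}{X}$
$P{\left(90 \right)} - \left(-5 - 95 N{\left(K{\left(-2 \right)} \right)}\right) = \left(-9 - \frac{68}{90}\right) - \left(-5 - 95 \sqrt{2 - 2}\right) = \left(-9 - \frac{34}{45}\right) - \left(-5 - 95 \sqrt{0}\right) = \left(-9 - \frac{34}{45}\right) - \left(-5 - 0\right) = - \frac{439}{45} - \left(-5 + 0\right) = - \frac{439}{45} - -5 = - \frac{439}{45} + 5 = - \frac{214}{45}$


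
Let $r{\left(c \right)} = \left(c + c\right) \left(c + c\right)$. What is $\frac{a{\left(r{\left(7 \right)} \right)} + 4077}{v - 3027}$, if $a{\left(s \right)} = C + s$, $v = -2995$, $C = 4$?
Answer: $- \frac{4277}{6022} \approx -0.71023$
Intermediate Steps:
$r{\left(c \right)} = 4 c^{2}$ ($r{\left(c \right)} = 2 c 2 c = 4 c^{2}$)
$a{\left(s \right)} = 4 + s$
$\frac{a{\left(r{\left(7 \right)} \right)} + 4077}{v - 3027} = \frac{\left(4 + 4 \cdot 7^{2}\right) + 4077}{-2995 - 3027} = \frac{\left(4 + 4 \cdot 49\right) + 4077}{-6022} = \left(\left(4 + 196\right) + 4077\right) \left(- \frac{1}{6022}\right) = \left(200 + 4077\right) \left(- \frac{1}{6022}\right) = 4277 \left(- \frac{1}{6022}\right) = - \frac{4277}{6022}$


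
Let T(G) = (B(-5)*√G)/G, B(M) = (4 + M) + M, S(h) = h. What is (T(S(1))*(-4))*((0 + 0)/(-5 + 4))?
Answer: 0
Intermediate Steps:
B(M) = 4 + 2*M
T(G) = -6/√G (T(G) = ((4 + 2*(-5))*√G)/G = ((4 - 10)*√G)/G = (-6*√G)/G = -6/√G)
(T(S(1))*(-4))*((0 + 0)/(-5 + 4)) = (-6/√1*(-4))*((0 + 0)/(-5 + 4)) = (-6*1*(-4))*(0/(-1)) = (-6*(-4))*(0*(-1)) = 24*0 = 0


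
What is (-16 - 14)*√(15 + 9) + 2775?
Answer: 2775 - 60*√6 ≈ 2628.0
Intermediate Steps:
(-16 - 14)*√(15 + 9) + 2775 = -60*√6 + 2775 = 2775 - 60*√6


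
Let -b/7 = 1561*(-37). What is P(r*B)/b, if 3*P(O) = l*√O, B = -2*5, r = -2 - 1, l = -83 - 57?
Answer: -20*√30/173271 ≈ -0.00063222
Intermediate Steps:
l = -140
r = -3
B = -10
P(O) = -140*√O/3 (P(O) = (-140*√O)/3 = -140*√O/3)
b = 404299 (b = -10927*(-37) = -7*(-57757) = 404299)
P(r*B)/b = -140*√30/3/404299 = -140*√30/3*(1/404299) = -20*√30/173271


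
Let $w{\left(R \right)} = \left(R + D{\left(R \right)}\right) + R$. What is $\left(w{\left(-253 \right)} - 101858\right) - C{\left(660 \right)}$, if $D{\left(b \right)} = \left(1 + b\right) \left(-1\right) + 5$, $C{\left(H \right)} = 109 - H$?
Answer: $-101556$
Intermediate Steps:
$D{\left(b \right)} = 4 - b$ ($D{\left(b \right)} = \left(-1 - b\right) + 5 = 4 - b$)
$w{\left(R \right)} = 4 + R$ ($w{\left(R \right)} = \left(R - \left(-4 + R\right)\right) + R = 4 + R$)
$\left(w{\left(-253 \right)} - 101858\right) - C{\left(660 \right)} = \left(\left(4 - 253\right) - 101858\right) - \left(109 - 660\right) = \left(-249 - 101858\right) - \left(109 - 660\right) = -102107 - -551 = -102107 + 551 = -101556$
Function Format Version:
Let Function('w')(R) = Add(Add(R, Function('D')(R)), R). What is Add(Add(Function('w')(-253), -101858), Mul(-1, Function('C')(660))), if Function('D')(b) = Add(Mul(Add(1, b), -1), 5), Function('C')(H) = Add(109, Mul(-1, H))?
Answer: -101556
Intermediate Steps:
Function('D')(b) = Add(4, Mul(-1, b)) (Function('D')(b) = Add(Add(-1, Mul(-1, b)), 5) = Add(4, Mul(-1, b)))
Function('w')(R) = Add(4, R) (Function('w')(R) = Add(Add(R, Add(4, Mul(-1, R))), R) = Add(4, R))
Add(Add(Function('w')(-253), -101858), Mul(-1, Function('C')(660))) = Add(Add(Add(4, -253), -101858), Mul(-1, Add(109, Mul(-1, 660)))) = Add(Add(-249, -101858), Mul(-1, Add(109, -660))) = Add(-102107, Mul(-1, -551)) = Add(-102107, 551) = -101556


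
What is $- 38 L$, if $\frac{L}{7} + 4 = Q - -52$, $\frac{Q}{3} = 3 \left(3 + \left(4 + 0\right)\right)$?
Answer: $-29526$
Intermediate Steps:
$Q = 63$ ($Q = 3 \cdot 3 \left(3 + \left(4 + 0\right)\right) = 3 \cdot 3 \left(3 + 4\right) = 3 \cdot 3 \cdot 7 = 3 \cdot 21 = 63$)
$L = 777$ ($L = -28 + 7 \left(63 - -52\right) = -28 + 7 \left(63 + 52\right) = -28 + 7 \cdot 115 = -28 + 805 = 777$)
$- 38 L = \left(-38\right) 777 = -29526$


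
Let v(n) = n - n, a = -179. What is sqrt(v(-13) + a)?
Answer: I*sqrt(179) ≈ 13.379*I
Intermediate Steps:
v(n) = 0
sqrt(v(-13) + a) = sqrt(0 - 179) = sqrt(-179) = I*sqrt(179)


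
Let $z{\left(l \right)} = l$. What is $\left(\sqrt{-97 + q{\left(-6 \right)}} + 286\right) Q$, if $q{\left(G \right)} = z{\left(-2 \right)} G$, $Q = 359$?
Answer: $102674 + 359 i \sqrt{85} \approx 1.0267 \cdot 10^{5} + 3309.8 i$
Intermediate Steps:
$q{\left(G \right)} = - 2 G$
$\left(\sqrt{-97 + q{\left(-6 \right)}} + 286\right) Q = \left(\sqrt{-97 - -12} + 286\right) 359 = \left(\sqrt{-97 + 12} + 286\right) 359 = \left(\sqrt{-85} + 286\right) 359 = \left(i \sqrt{85} + 286\right) 359 = \left(286 + i \sqrt{85}\right) 359 = 102674 + 359 i \sqrt{85}$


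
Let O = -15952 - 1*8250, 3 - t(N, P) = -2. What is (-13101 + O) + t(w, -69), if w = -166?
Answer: -37298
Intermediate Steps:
t(N, P) = 5 (t(N, P) = 3 - 1*(-2) = 3 + 2 = 5)
O = -24202 (O = -15952 - 8250 = -24202)
(-13101 + O) + t(w, -69) = (-13101 - 24202) + 5 = -37303 + 5 = -37298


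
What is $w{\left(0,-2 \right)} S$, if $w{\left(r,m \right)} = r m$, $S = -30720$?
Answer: $0$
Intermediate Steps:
$w{\left(r,m \right)} = m r$
$w{\left(0,-2 \right)} S = \left(-2\right) 0 \left(-30720\right) = 0 \left(-30720\right) = 0$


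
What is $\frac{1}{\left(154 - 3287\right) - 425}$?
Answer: $- \frac{1}{3558} \approx -0.00028106$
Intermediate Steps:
$\frac{1}{\left(154 - 3287\right) - 425} = \frac{1}{-3133 - 425} = \frac{1}{-3558} = - \frac{1}{3558}$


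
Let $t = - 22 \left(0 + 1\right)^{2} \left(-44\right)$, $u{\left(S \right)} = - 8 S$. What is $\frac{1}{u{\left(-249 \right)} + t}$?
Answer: $\frac{1}{2960} \approx 0.00033784$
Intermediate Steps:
$t = 968$ ($t = - 22 \cdot 1^{2} \left(-44\right) = \left(-22\right) 1 \left(-44\right) = \left(-22\right) \left(-44\right) = 968$)
$\frac{1}{u{\left(-249 \right)} + t} = \frac{1}{\left(-8\right) \left(-249\right) + 968} = \frac{1}{1992 + 968} = \frac{1}{2960}$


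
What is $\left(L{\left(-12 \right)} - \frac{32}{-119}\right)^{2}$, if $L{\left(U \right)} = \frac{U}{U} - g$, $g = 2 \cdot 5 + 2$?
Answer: $\frac{1630729}{14161} \approx 115.16$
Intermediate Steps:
$g = 12$ ($g = 10 + 2 = 12$)
$L{\left(U \right)} = -11$ ($L{\left(U \right)} = \frac{U}{U} - 12 = 1 - 12 = -11$)
$\left(L{\left(-12 \right)} - \frac{32}{-119}\right)^{2} = \left(-11 - \frac{32}{-119}\right)^{2} = \left(-11 - - \frac{32}{119}\right)^{2} = \left(-11 + \frac{32}{119}\right)^{2} = \left(- \frac{1277}{119}\right)^{2} = \frac{1630729}{14161}$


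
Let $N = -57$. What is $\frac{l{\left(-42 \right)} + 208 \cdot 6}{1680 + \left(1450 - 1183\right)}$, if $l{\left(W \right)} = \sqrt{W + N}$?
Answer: $\frac{416}{649} + \frac{i \sqrt{11}}{649} \approx 0.64099 + 0.0051104 i$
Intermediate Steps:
$l{\left(W \right)} = \sqrt{-57 + W}$ ($l{\left(W \right)} = \sqrt{W - 57} = \sqrt{-57 + W}$)
$\frac{l{\left(-42 \right)} + 208 \cdot 6}{1680 + \left(1450 - 1183\right)} = \frac{\sqrt{-57 - 42} + 208 \cdot 6}{1680 + \left(1450 - 1183\right)} = \frac{\sqrt{-99} + 1248}{1680 + 267} = \frac{3 i \sqrt{11} + 1248}{1947} = \left(1248 + 3 i \sqrt{11}\right) \frac{1}{1947} = \frac{416}{649} + \frac{i \sqrt{11}}{649}$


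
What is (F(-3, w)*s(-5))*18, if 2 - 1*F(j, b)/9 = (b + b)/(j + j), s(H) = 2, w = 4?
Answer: 1080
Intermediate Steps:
F(j, b) = 18 - 9*b/j (F(j, b) = 18 - 9*(b + b)/(j + j) = 18 - 9*2*b/(2*j) = 18 - 9*2*b*1/(2*j) = 18 - 9*b/j)
(F(-3, w)*s(-5))*18 = ((18 - 9*4/(-3))*2)*18 = ((18 - 9*4*(-⅓))*2)*18 = ((18 + 12)*2)*18 = (30*2)*18 = 60*18 = 1080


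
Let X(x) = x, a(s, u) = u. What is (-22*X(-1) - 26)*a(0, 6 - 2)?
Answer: -16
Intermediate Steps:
(-22*X(-1) - 26)*a(0, 6 - 2) = (-22*(-1) - 26)*(6 - 2) = (22 - 26)*4 = -4*4 = -16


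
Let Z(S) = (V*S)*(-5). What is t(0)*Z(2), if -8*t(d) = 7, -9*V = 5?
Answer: -175/36 ≈ -4.8611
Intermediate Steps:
V = -5/9 (V = -⅑*5 = -5/9 ≈ -0.55556)
t(d) = -7/8 (t(d) = -⅛*7 = -7/8)
Z(S) = 25*S/9 (Z(S) = -5*S/9*(-5) = 25*S/9)
t(0)*Z(2) = -175*2/72 = -7/8*50/9 = -175/36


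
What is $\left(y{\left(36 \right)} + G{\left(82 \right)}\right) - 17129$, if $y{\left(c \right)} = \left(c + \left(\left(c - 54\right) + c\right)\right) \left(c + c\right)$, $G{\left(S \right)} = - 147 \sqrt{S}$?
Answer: $-13241 - 147 \sqrt{82} \approx -14572.0$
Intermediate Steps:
$y{\left(c \right)} = 2 c \left(-54 + 3 c\right)$ ($y{\left(c \right)} = \left(c + \left(\left(-54 + c\right) + c\right)\right) 2 c = \left(c + \left(-54 + 2 c\right)\right) 2 c = \left(-54 + 3 c\right) 2 c = 2 c \left(-54 + 3 c\right)$)
$\left(y{\left(36 \right)} + G{\left(82 \right)}\right) - 17129 = \left(6 \cdot 36 \left(-18 + 36\right) - 147 \sqrt{82}\right) - 17129 = \left(6 \cdot 36 \cdot 18 - 147 \sqrt{82}\right) - 17129 = \left(3888 - 147 \sqrt{82}\right) - 17129 = -13241 - 147 \sqrt{82}$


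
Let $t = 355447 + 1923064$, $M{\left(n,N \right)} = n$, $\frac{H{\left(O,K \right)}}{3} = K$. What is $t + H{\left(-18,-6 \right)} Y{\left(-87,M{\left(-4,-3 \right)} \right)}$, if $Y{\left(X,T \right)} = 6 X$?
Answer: $2287907$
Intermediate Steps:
$H{\left(O,K \right)} = 3 K$
$t = 2278511$
$t + H{\left(-18,-6 \right)} Y{\left(-87,M{\left(-4,-3 \right)} \right)} = 2278511 + 3 \left(-6\right) 6 \left(-87\right) = 2278511 - -9396 = 2278511 + 9396 = 2287907$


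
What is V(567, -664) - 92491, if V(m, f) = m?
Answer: -91924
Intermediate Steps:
V(567, -664) - 92491 = 567 - 92491 = -91924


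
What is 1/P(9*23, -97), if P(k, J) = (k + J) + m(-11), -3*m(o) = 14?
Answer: 3/316 ≈ 0.0094937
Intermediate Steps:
m(o) = -14/3 (m(o) = -⅓*14 = -14/3)
P(k, J) = -14/3 + J + k (P(k, J) = (k + J) - 14/3 = (J + k) - 14/3 = -14/3 + J + k)
1/P(9*23, -97) = 1/(-14/3 - 97 + 9*23) = 1/(-14/3 - 97 + 207) = 1/(316/3) = 3/316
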